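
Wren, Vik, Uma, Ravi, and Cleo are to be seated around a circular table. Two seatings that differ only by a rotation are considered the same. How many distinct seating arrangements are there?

Seat Wren anywhere (absorbing the rotational symmetry), then permute the other 4: (4)! = 24.

24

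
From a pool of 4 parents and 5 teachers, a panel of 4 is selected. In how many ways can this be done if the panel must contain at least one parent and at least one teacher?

120

Unrestricted: C(9,4) = 126 ways to pick any 4 of the 9.
Subtract selections that omit an entire group: no parents → C(5,4) = 5; no teachers → C(4,4) = 1.
Both groups omitted at once is impossible, so 126 − 6 = 120.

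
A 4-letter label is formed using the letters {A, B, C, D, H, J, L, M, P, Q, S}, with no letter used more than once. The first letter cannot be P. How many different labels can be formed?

7200

The first letter has 11−1 = 10 choices (anything except P).
The remaining 3 letters are filled from the other 10 symbols without repetition: 10 × 9 × 8 = 720.
Total: 10 × 720 = 7200.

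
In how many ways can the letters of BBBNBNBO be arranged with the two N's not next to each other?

There are 8!/(5!·2!) = 168 arrangements of BBBNBNBO in total.
If the two N's are adjacent, glue them into one block, leaving 7 items to arrange: (7)!/(5!) = 42 ways.
Hence 168 − 42 = 126.

126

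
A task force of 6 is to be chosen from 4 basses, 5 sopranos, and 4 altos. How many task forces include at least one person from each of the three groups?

1520

Unrestricted: C(13,6) = 1716 ways to pick any 6 of the 13.
Subtract selections that omit an entire group: no basses → C(9,6) = 84; no sopranos → C(8,6) = 28; no altos → C(9,6) = 84.
Add back selections omitting two groups (i.e. drawn from a single group): C(4,6) + C(5,6) + C(4,6) = 0.
By inclusion–exclusion: 1716 − 196 + 0 = 1520.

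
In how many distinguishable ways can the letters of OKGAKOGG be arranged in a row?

OKGAKOGG has 8 letters with G appearing 3 times, K appearing twice, and O appearing twice.
So there are 8! / (3!·2!·2!) = 1680 distinguishable arrangements.

1680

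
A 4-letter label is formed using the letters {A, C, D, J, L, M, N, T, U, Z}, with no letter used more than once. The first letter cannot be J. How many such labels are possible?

The first letter has 10−1 = 9 choices (anything except J).
The remaining 3 letters are filled from the other 9 symbols without repetition: 9 × 8 × 7 = 504.
Total: 9 × 504 = 4536.

4536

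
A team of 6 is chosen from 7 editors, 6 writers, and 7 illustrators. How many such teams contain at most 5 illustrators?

38753

Split by how many illustrators are chosen (0 through 5).
Sum: C(7,0)·C(13,6) + C(7,1)·C(13,5) + C(7,2)·C(13,4) + C(7,3)·C(13,3) + C(7,4)·C(13,2) + C(7,5)·C(13,1) = 1716 + 9009 + 15015 + 10010 + 2730 + 273 = 38753.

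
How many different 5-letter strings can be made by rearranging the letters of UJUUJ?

10

The 5 letters of UJUUJ have repeats: J appearing twice and U appearing 3 times.
Dividing 5! = 120 by 3!·2! = 12 for the repeated letters gives 10.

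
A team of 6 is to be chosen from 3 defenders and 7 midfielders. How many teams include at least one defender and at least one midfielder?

Unrestricted: C(10,6) = 210 ways to pick any 6 of the 10.
Selections missing a whole group: no defenders → C(7,6) = 7; no midfielders → C(3,6) = 0.
Both groups omitted at once is impossible, so 210 − 7 = 203.

203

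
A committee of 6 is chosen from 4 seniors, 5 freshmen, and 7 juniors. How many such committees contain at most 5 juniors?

Split by how many juniors are chosen (0 through 5).
Sum: C(7,0)·C(9,6) + C(7,1)·C(9,5) + C(7,2)·C(9,4) + C(7,3)·C(9,3) + C(7,4)·C(9,2) + C(7,5)·C(9,1) = 84 + 882 + 2646 + 2940 + 1260 + 189 = 8001.

8001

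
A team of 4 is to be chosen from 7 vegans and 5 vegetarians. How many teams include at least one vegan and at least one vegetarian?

455

With no constraint there are C(12,4) = 495 possible selections.
Selections missing a whole group: no vegans → C(5,4) = 5; no vegetarians → C(7,4) = 35.
Both groups omitted at once is impossible, so 495 − 40 = 455.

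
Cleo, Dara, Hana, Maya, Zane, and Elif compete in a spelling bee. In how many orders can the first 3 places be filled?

This is an ordered selection of 3 from 6: P(6,3).
That gives 6 × 5 × 4 = 120.

120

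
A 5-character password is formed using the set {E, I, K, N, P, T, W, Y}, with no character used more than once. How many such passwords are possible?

6720

With no repetition, fill the 5 characters in order: 8 choices, then 7, down to 4.
8 × 7 × 6 × 5 × 4 = 6720.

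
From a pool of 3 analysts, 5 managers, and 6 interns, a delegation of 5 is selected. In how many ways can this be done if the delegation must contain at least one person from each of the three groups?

Unrestricted: C(14,5) = 2002 ways to pick any 5 of the 14.
Subtract selections that omit an entire group: no analysts → C(11,5) = 462; no managers → C(9,5) = 126; no interns → C(8,5) = 56.
Add back selections omitting two groups (i.e. drawn from a single group): C(3,5) + C(5,5) + C(6,5) = 7.
By inclusion–exclusion: 2002 − 644 + 7 = 1365.

1365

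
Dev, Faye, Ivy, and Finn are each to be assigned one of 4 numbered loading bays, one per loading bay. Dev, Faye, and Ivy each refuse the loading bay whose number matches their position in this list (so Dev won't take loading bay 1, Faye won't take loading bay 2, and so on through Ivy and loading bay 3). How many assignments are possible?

Let Aᵢ (for i ∈ {1, 2, 3}) be the placements that put person i in their forbidden loading bay. Any j of these fix j positions, leaving (4−j)! ways to fill the rest, and there are C(3,j) ways to pick which j.
By inclusion–exclusion, the number of valid placements is Σ_{j=0}^{3} (−1)^j C(3,j)·(4−j)!.
Computing: 24 − 18 + 6 − 1 = 11.

11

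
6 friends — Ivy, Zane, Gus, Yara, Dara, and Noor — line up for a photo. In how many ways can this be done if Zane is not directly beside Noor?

Of the 6! = 720 arrangements, those with Zane and Noor adjacent number 2 × 5! = 240 (treat the pair as a block with 2 internal orders).
So 720 − 240 = 480 arrangements keep them apart.

480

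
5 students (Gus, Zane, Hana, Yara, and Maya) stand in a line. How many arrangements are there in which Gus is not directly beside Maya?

There are 5! = 120 arrangements in all. If Gus and Maya are adjacent, merging them into one block gives 2·(4)! = 48 arrangements.
Complementary counting: 120 − 48 = 72.

72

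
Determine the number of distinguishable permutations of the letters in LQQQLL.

20

LQQQLL has 6 letters with L appearing 3 times and Q appearing 3 times.
So there are 6! / (3!·3!) = 20 distinguishable arrangements.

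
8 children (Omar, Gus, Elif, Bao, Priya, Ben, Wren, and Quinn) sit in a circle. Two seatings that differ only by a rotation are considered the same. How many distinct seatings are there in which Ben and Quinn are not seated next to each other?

3600

Without the restriction there are (7)! = 5040 seatings.
Seatings with Ben beside Quinn: treat them as a block with 2 internal orders, giving 2 × (6)! = 1440.
Subtracting, 5040 − 1440 = 3600.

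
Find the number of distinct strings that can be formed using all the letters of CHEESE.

The 6 letters of CHEESE have repeats: E appearing 3 times.
The number of distinct arrangements is 6!/(3!) = 720/6 = 120.

120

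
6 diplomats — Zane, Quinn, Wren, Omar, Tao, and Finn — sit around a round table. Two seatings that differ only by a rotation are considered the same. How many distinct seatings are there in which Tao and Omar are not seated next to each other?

Without the restriction there are (5)! = 120 seatings.
Those with Tao next to Omar: fuse the pair into one unit and seat 5 units around a circle — 2·(4)! = 48.
Subtracting, 120 − 48 = 72.

72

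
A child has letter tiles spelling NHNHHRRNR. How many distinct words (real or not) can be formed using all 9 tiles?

The 9 letters of NHNHHRRNR have repeats: H appearing 3 times, N appearing 3 times, and R appearing 3 times.
The number of distinct arrangements is 9!/(3!·3!·3!) = 362880/216 = 1680.

1680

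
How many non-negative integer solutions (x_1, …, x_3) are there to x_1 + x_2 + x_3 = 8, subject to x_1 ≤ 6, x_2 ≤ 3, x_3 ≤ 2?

By stars and bars, unrestricted non-negative solutions to x_1+…+x_3 = 8 number C(8+2,2) = 45.
Subtract solutions that violate a single cap (substitute x_i' = x_i − (cap_i+1)): x_1 ≥ 7 gives C(3,2) = 3; x_2 ≥ 4 gives C(6,2) = 15; x_3 ≥ 3 gives C(7,2) = 21. Together 39.
Add back pairs where two caps are both exceeded: 0 + 0 + 3 = 3.
By inclusion–exclusion the count is 45 − 39 + 3 = 9.

9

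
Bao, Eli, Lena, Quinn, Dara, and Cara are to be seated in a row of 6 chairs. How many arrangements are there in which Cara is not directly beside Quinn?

Of the 6! = 720 arrangements, those with Cara and Quinn adjacent number 2 × 5! = 240 (treat the pair as a block with 2 internal orders).
So 720 − 240 = 480 arrangements keep them apart.

480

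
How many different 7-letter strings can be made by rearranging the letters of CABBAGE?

CABBAGE has 7 letters with A appearing twice and B appearing twice.
The number of distinct arrangements is 7!/(2!·2!) = 5040/4 = 1260.

1260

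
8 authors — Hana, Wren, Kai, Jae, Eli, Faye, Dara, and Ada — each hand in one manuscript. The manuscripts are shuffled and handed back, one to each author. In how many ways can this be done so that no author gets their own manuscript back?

This is the derangement count D_8: permutations of 8 items with no fixed point.
By inclusion–exclusion this is Σ_{j=0}^{8} (−1)^j C(8,j)·(8−j)!.
Computing: 40320 − 40320 + 20160 − 6720 + 1680 − 336 + 56 − 8 + 1 = 14833.

14833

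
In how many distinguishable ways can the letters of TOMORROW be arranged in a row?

3360

The 8 letters of TOMORROW have repeats: O appearing 3 times and R appearing twice.
Dividing 8! = 40320 by 3!·2! = 12 for the repeated letters gives 3360.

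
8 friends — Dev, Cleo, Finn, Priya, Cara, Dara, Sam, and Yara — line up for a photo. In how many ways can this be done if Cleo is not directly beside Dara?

There are 8! = 40320 arrangements in all. If Cleo and Dara are adjacent, merging them into one block gives 2·(7)! = 10080 arrangements.
So 40320 − 10080 = 30240 arrangements keep them apart.

30240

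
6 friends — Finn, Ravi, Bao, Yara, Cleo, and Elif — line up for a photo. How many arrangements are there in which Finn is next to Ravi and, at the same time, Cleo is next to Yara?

Treat {Finn,Ravi} as one block (2 orders) and {Cleo,Yara} as another (2 orders).
That leaves 4 units to arrange: 2 × 2 × 4! = 4 × 24 = 96.

96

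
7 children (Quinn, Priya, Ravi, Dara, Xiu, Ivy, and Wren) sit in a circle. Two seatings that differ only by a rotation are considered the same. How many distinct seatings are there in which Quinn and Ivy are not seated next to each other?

Without the restriction there are (6)! = 720 seatings.
Those with Quinn next to Ivy: fuse the pair into one unit and seat 6 units around a circle — 2·(5)! = 240.
Subtracting, 720 − 240 = 480.

480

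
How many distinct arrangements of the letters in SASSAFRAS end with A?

Fix A in the last position and arrange the remaining 8 letters.
Those 8 letters have A appearing twice and S appearing 4 times, giving (8)!/(4!·2!) = 840.

840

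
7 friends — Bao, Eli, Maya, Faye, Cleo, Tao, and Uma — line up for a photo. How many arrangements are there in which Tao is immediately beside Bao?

1440

Glue Tao and Bao into one block (2 internal orders), leaving 6 units to arrange in a row.
That gives 2 × 6! = 2 × 720 = 1440.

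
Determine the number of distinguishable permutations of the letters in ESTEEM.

ESTEEM has 6 letters with E appearing 3 times.
So there are 6! / (3!) = 120 distinguishable arrangements.

120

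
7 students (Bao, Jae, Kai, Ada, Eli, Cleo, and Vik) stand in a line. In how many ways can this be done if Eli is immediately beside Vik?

1440

Treat {Eli, Vik} as a single unit. There are 6 units to order, and the pair itself can be ordered 2 ways.
That gives 2 × 6! = 2 × 720 = 1440.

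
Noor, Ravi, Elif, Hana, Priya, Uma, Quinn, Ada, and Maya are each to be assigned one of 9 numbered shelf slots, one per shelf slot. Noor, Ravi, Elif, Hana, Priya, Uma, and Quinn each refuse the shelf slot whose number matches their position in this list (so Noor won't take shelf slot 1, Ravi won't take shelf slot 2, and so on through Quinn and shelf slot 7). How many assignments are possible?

Let Aᵢ (for 1 ≤ i ≤ 7) be the placements that put person i in their forbidden shelf slot. Any j of these fix j positions, leaving (9−j)! ways to fill the rest, and there are C(7,j) ways to pick which j.
By inclusion–exclusion, the number of valid placements is Σ_{j=0}^{7} (−1)^j C(7,j)·(9−j)!.
Computing: 362880 − 282240 + 105840 − 25200 + 4200 − 504 + 42 − 2 = 165016.

165016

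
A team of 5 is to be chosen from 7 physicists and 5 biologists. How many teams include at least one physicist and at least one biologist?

With no constraint there are C(12,5) = 792 possible selections.
Subtract selections that omit an entire group: no physicists → C(5,5) = 1; no biologists → C(7,5) = 21.
Both groups omitted at once is impossible, so 792 − 22 = 770.

770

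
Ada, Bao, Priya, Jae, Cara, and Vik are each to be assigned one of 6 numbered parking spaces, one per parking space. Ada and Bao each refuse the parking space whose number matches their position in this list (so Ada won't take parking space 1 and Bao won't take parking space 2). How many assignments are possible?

504

Let Aᵢ (for i ∈ {1, 2}) be the placements that put person i in their forbidden parking space. Any j of these fix j positions, leaving (6−j)! ways to fill the rest, and there are C(2,j) ways to pick which j.
By inclusion–exclusion, the number of valid placements is Σ_{j=0}^{2} (−1)^j C(2,j)·(6−j)!.
Computing: 720 − 240 + 24 = 504.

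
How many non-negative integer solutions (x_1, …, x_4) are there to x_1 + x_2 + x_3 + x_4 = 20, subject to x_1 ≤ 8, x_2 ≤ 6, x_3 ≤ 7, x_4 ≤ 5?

83

By stars and bars, unrestricted non-negative solutions to x_1+…+x_4 = 20 number C(20+3,3) = 1771.
Subtract solutions that violate a single cap (substitute x_i' = x_i − (cap_i+1)): x_1 ≥ 9 gives C(14,3) = 364; x_2 ≥ 7 gives C(16,3) = 560; x_3 ≥ 8 gives C(15,3) = 455; x_4 ≥ 6 gives C(17,3) = 680. Together 2059.
Add back pairs where two caps are both exceeded: 35 + 20 + 56 + 56 + 120 + 84 = 371.
By inclusion–exclusion the count is 1771 − 2059 + 371 = 83.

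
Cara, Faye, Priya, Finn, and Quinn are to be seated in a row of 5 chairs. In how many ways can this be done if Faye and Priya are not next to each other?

72

Of the 5! = 120 arrangements, those with Faye and Priya adjacent number 2 × 4! = 48 (treat the pair as a block with 2 internal orders).
Complementary counting: 120 − 48 = 72.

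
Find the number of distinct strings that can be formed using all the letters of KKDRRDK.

210

KKDRRDK has 7 letters with D appearing twice, K appearing 3 times, and R appearing twice.
So there are 7! / (3!·2!·2!) = 210 distinguishable arrangements.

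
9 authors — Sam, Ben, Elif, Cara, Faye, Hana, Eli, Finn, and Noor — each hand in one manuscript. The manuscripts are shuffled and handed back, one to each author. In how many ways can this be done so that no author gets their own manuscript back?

Count assignments avoiding every fixed point. For any j of the 9 authors fixed to their own manuscript, the other 9−j can be arranged in (9−j)! ways.
By inclusion–exclusion this is Σ_{j=0}^{9} (−1)^j C(9,j)·(9−j)!.
Computing: 362880 − 362880 + 181440 − 60480 + 15120 − 3024 + 504 − 72 + 9 − 1 = 133496.

133496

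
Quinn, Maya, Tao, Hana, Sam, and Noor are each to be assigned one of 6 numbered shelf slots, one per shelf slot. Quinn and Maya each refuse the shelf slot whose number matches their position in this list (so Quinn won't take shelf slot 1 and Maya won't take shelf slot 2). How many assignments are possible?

Let Aᵢ (for i ∈ {1, 2}) be the placements that put person i in their forbidden shelf slot. Any j of these fix j positions, leaving (6−j)! ways to fill the rest, and there are C(2,j) ways to pick which j.
By inclusion–exclusion, the number of valid placements is Σ_{j=0}^{2} (−1)^j C(2,j)·(6−j)!.
Computing: 720 − 240 + 24 = 504.

504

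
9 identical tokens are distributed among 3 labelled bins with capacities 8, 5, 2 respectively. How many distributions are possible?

By stars and bars, unrestricted non-negative solutions to x_1+…+x_3 = 9 number C(9+2,2) = 55.
Subtract solutions that violate a single cap (substitute x_i' = x_i − (cap_i+1)): x_1 ≥ 9 gives C(2,2) = 1; x_2 ≥ 6 gives C(5,2) = 10; x_3 ≥ 3 gives C(8,2) = 28. Together 39.
Add back pairs where two caps are both exceeded: 0 + 0 + 1 = 1.
By inclusion–exclusion the count is 55 − 39 + 1 = 17.

17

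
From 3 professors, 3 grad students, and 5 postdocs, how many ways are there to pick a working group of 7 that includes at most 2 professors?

260

Split by how many professors are chosen (0 through 2).
Sum: C(3,0)·C(8,7) + C(3,1)·C(8,6) + C(3,2)·C(8,5) = 8 + 84 + 168 = 260.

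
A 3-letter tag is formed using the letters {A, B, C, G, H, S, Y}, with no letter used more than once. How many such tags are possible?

This is a permutation of 3 out of 7: P(7,3) = 7!/4!.
7 × 6 × 5 = 210.

210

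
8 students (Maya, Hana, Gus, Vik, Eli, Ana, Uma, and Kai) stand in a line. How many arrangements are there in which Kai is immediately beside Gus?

10080

Place the 6 others and the Kai-Gus pair as 7 objects in a line; the pair has 2 internal arrangements.
That gives 2 × 7! = 2 × 5040 = 10080.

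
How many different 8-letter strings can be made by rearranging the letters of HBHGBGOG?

Letter multiplicities in HBHGBGOG: B×2, G×3, H×2, O×1.
Dividing 8! = 40320 by 3!·2!·2! = 24 for the repeated letters gives 1680.

1680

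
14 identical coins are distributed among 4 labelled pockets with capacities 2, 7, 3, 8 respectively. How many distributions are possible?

Ignoring the caps, the number of non-negative solutions to x_1+…+x_4 = 14 is C(17,3) = 680.
Subtract solutions that violate a single cap (substitute x_i' = x_i − (cap_i+1)): x_1 ≥ 3 gives C(14,3) = 364; x_2 ≥ 8 gives C(9,3) = 84; x_3 ≥ 4 gives C(13,3) = 286; x_4 ≥ 9 gives C(8,3) = 56. Together 790.
Add back pairs where two caps are both exceeded: 20 + 120 + 10 + 10 + 0 + 4 = 164.
By inclusion–exclusion the count is 680 − 790 + 164 = 54.

54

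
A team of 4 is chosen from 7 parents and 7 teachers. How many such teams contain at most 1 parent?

280

Split by how many parents are chosen (0 through 1).
Sum: C(7,0)·C(7,4) + C(7,1)·C(7,3) = 35 + 245 = 280.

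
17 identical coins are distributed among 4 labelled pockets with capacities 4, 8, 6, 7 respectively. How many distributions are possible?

140

Ignoring the caps, the number of non-negative solutions to x_1+…+x_4 = 17 is C(20,3) = 1140.
Subtract solutions that violate a single cap (substitute x_i' = x_i − (cap_i+1)): x_1 ≥ 5 gives C(15,3) = 455; x_2 ≥ 9 gives C(11,3) = 165; x_3 ≥ 7 gives C(13,3) = 286; x_4 ≥ 8 gives C(12,3) = 220. Together 1126.
Add back pairs where two caps are both exceeded: 20 + 56 + 35 + 4 + 1 + 10 = 126.
By inclusion–exclusion the count is 1140 − 1126 + 126 = 140.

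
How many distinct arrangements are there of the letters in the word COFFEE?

Letter multiplicities in COFFEE: C×1, E×2, F×2, O×1.
Dividing 6! = 720 by 2!·2! = 4 for the repeated letters gives 180.

180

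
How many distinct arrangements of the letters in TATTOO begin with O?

20

With the first slot taken by O, it remains to arrange the other 5 letters (TATTO).
Those 5 letters have T appearing 3 times, giving (5)!/(3!) = 20.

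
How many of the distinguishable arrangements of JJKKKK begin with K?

Fix K in the first position and arrange the remaining 5 letters.
Those 5 letters have J appearing twice and K appearing 3 times, giving (5)!/(3!·2!) = 10.

10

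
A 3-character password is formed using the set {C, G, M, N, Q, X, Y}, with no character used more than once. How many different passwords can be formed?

210

Choose and order 3 of the 7 symbols: the first character has 7 options, the next 6, then 5.
7 × 6 × 5 = 210.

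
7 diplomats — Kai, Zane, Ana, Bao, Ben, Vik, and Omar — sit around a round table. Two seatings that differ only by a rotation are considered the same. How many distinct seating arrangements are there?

Fix one person's seat to break rotational symmetry; the remaining 6 people can be arranged in (6)! = 720 ways.

720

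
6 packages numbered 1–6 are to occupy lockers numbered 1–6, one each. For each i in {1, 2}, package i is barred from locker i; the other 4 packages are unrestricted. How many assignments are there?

504

Let Aᵢ (for i ∈ {1, 2}) be the placements that put package i in its forbidden locker. Any j of these fix j positions, leaving (6−j)! ways to fill the rest, and there are C(2,j) ways to pick which j.
By inclusion–exclusion, the number of valid placements is Σ_{j=0}^{2} (−1)^j C(2,j)·(6−j)!.
Computing: 720 − 240 + 24 = 504.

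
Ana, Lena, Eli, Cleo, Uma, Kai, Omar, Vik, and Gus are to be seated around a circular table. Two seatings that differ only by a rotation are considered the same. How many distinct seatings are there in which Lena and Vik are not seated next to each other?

30240

Without the restriction there are (8)! = 40320 seatings.
Seatings with Lena beside Vik: treat them as a block with 2 internal orders, giving 2 × (7)! = 10080.
Subtracting, 40320 − 10080 = 30240.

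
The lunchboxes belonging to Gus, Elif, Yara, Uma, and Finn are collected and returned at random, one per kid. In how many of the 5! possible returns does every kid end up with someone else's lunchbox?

Let Aᵢ be the assignments in which kid i gets their own lunchbox. We want the size of the complement of A₁∪…∪A_5.
By inclusion–exclusion this is Σ_{j=0}^{5} (−1)^j C(5,j)·(5−j)!.
Computing: 120 − 120 + 60 − 20 + 5 − 1 = 44.

44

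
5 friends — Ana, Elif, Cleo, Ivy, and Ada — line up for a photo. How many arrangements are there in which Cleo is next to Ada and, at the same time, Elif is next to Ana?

24

Treat {Cleo,Ada} as one block (2 orders) and {Elif,Ana} as another (2 orders).
That leaves 3 units to arrange: 2 × 2 × 3! = 4 × 6 = 24.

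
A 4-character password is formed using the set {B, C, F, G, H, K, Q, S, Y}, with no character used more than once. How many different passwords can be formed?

This is a permutation of 4 out of 9: P(9,4) = 9!/5!.
That product is 9 × 8 × 7 × 6 = 3024.

3024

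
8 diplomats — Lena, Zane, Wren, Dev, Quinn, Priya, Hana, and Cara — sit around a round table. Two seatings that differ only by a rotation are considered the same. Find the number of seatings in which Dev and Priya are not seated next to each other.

Without the restriction there are (7)! = 5040 seatings.
Those with Dev next to Priya: fuse the pair into one unit and seat 7 units around a circle — 2·(6)! = 1440.
Subtracting, 5040 − 1440 = 3600.

3600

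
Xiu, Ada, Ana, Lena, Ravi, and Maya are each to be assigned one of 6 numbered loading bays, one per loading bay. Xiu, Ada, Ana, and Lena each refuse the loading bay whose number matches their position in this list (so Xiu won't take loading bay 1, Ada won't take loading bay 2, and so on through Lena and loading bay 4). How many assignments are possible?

Let Aᵢ (for 1 ≤ i ≤ 4) be the placements that put person i in their forbidden loading bay. Any j of these fix j positions, leaving (6−j)! ways to fill the rest, and there are C(4,j) ways to pick which j.
By inclusion–exclusion, the number of valid placements is Σ_{j=0}^{4} (−1)^j C(4,j)·(6−j)!.
Computing: 720 − 480 + 144 − 24 + 2 = 362.

362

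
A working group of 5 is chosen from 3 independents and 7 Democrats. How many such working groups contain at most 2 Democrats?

Split by how many Democrats are chosen (0 through 2).
Sum: C(7,0)·C(3,5) + C(7,1)·C(3,4) + C(7,2)·C(3,3) = 0 + 0 + 21 = 21.

21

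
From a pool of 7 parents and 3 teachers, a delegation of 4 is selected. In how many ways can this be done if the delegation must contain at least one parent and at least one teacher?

With no constraint there are C(10,4) = 210 possible selections.
Selections missing a whole group: no parents → C(3,4) = 0; no teachers → C(7,4) = 35.
Both groups omitted at once is impossible, so 210 − 35 = 175.

175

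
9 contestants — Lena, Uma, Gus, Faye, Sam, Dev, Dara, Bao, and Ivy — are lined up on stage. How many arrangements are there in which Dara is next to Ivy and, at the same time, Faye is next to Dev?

Treat {Dara,Ivy} as one block (2 orders) and {Faye,Dev} as another (2 orders).
That leaves 7 units to arrange: 2 × 2 × 7! = 4 × 5040 = 20160.

20160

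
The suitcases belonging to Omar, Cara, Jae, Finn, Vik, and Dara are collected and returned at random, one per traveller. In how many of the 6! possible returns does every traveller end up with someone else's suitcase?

Let Aᵢ be the assignments in which traveller i gets their own suitcase. We want the size of the complement of A₁∪…∪A_6.
By inclusion–exclusion this is Σ_{j=0}^{6} (−1)^j C(6,j)·(6−j)!.
Computing: 720 − 720 + 360 − 120 + 30 − 6 + 1 = 265.

265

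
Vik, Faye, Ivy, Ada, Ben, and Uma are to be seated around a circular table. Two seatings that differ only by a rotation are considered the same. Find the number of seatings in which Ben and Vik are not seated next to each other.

72

All circular seatings of 6 people number (5)! = 120.
Seatings with Ben beside Vik: treat them as a block with 2 internal orders, giving 2 × (4)! = 48.
Subtracting, 120 − 48 = 72.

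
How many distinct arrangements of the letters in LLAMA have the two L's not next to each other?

There are 5!/(2!·2!) = 30 arrangements of LLAMA in total.
Arrangements with the L's together: treat LL as one letter, giving (4)!/(2!) = 12.
Hence 30 − 12 = 18.

18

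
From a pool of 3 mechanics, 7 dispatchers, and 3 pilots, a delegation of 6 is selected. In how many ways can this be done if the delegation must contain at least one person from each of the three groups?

1302

Unrestricted: C(13,6) = 1716 ways to pick any 6 of the 13.
Subtract selections that omit an entire group: no mechanics → C(10,6) = 210; no dispatchers → C(6,6) = 1; no pilots → C(10,6) = 210.
Add back selections omitting two groups (i.e. drawn from a single group): C(3,6) + C(7,6) + C(3,6) = 7.
By inclusion–exclusion: 1716 − 421 + 7 = 1302.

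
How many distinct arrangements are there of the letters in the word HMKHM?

30

HMKHM has 5 letters with H appearing twice and M appearing twice.
So there are 5! / (2!·2!) = 30 distinguishable arrangements.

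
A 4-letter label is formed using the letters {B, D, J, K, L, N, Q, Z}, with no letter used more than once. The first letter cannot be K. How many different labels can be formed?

1470

The first letter has 8−1 = 7 choices (anything except K).
The remaining 3 letters are filled from the other 7 symbols without repetition: 7 × 6 × 5 = 210.
Total: 7 × 210 = 1470.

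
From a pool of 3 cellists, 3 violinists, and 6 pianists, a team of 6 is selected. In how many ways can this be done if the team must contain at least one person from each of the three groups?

Total 6-person selections from all 12: C(12,6) = 924.
Selections missing a whole group: no cellists → C(9,6) = 84; no violinists → C(9,6) = 84; no pianists → C(6,6) = 1.
Add back selections omitting two groups (i.e. drawn from a single group): C(3,6) + C(3,6) + C(6,6) = 1.
By inclusion–exclusion: 924 − 169 + 1 = 756.

756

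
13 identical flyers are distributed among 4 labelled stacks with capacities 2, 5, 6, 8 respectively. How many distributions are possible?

95

By stars and bars, unrestricted non-negative solutions to x_1+…+x_4 = 13 number C(13+3,3) = 560.
Subtract solutions that violate a single cap (substitute x_i' = x_i − (cap_i+1)): x_1 ≥ 3 gives C(13,3) = 286; x_2 ≥ 6 gives C(10,3) = 120; x_3 ≥ 7 gives C(9,3) = 84; x_4 ≥ 9 gives C(7,3) = 35. Together 525.
Add back pairs where two caps are both exceeded: 35 + 20 + 4 + 1 + 0 + 0 = 60.
By inclusion–exclusion the count is 560 − 525 + 60 = 95.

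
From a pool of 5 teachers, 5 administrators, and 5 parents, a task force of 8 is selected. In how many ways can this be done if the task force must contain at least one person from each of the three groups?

6300

Unrestricted: C(15,8) = 6435 ways to pick any 8 of the 15.
Selections missing a whole group: no teachers → C(10,8) = 45; no administrators → C(10,8) = 45; no parents → C(10,8) = 45.
Add back selections omitting two groups (i.e. drawn from a single group): C(5,8) + C(5,8) + C(5,8) = 0.
By inclusion–exclusion: 6435 − 135 + 0 = 6300.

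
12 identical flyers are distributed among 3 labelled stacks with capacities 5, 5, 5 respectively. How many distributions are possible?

By stars and bars, unrestricted non-negative solutions to x_1+…+x_3 = 12 number C(12+2,2) = 91.
Subtract solutions that violate a single cap (substitute x_i' = x_i − (cap_i+1)): x_1 ≥ 6 gives C(8,2) = 28; x_2 ≥ 6 gives C(8,2) = 28; x_3 ≥ 6 gives C(8,2) = 28. Together 84.
Add back pairs where two caps are both exceeded: 1 + 1 + 1 = 3.
By inclusion–exclusion the count is 91 − 84 + 3 = 10.

10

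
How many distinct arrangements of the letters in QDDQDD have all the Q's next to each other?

5

Treat the 2 copies of Q as a single block. The multiset to arrange is then {QQ, D, D, D, D}, 5 items in all.
That gives (5)!/(4!) = 5 arrangements.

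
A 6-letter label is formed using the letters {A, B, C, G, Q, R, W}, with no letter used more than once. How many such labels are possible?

With no repetition, fill the 6 letters in order: 7 choices, then 6, down to 2.
That product is 7 × 6 × 5 × 4 × 3 × 2 = 5040.

5040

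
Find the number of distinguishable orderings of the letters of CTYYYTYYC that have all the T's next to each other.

168

Treat the 2 copies of T as a single block. The multiset to arrange is then {TT, C, C, Y, Y, Y, Y, Y}, 8 items in all.
That gives (8)!/(5!·2!) = 168 arrangements.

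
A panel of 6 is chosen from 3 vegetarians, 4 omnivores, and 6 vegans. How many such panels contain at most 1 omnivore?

588

Split by how many omnivores are chosen (0 through 1).
Sum: C(4,0)·C(9,6) + C(4,1)·C(9,5) = 84 + 504 = 588.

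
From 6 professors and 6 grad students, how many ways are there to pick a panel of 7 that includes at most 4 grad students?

696

Split by how many grad students are chosen (0 through 4).
Sum: C(6,0)·C(6,7) + C(6,1)·C(6,6) + C(6,2)·C(6,5) + C(6,3)·C(6,4) + C(6,4)·C(6,3) = 0 + 6 + 90 + 300 + 300 = 696.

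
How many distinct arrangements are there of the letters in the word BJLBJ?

Letter multiplicities in BJLBJ: B×2, J×2, L×1.
The number of distinct arrangements is 5!/(2!·2!) = 120/4 = 30.

30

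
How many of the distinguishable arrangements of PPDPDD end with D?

With the last slot taken by D, it remains to arrange the other 5 letters (PPPDD).
Those 5 letters have D appearing twice and P appearing 3 times, giving (5)!/(3!·2!) = 10.

10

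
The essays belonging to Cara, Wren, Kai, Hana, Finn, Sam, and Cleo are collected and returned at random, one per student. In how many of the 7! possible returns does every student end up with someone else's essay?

Let Aᵢ be the assignments in which student i gets their own essay. We want the size of the complement of A₁∪…∪A_7.
By inclusion–exclusion this is Σ_{j=0}^{7} (−1)^j C(7,j)·(7−j)!.
Computing: 5040 − 5040 + 2520 − 840 + 210 − 42 + 7 − 1 = 1854.

1854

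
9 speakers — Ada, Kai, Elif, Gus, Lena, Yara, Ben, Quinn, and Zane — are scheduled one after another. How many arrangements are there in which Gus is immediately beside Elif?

Place the 7 others and the Gus-Elif pair as 8 objects in a line; the pair has 2 internal arrangements.
That gives 2 × 8! = 2 × 40320 = 80640.

80640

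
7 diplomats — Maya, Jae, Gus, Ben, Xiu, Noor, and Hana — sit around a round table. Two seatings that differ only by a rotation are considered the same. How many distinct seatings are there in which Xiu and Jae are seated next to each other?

Treat {Xiu, Jae} as one unit (2 internal orders) and seat the resulting 6 units around the table: (5)! circular arrangements.
So 2 × (5)! = 2 × 120 = 240.

240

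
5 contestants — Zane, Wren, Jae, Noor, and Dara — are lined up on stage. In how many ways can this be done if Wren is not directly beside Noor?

Of the 5! = 120 arrangements, those with Wren and Noor adjacent number 2 × 4! = 48 (treat the pair as a block with 2 internal orders).
So 120 − 48 = 72 arrangements keep them apart.

72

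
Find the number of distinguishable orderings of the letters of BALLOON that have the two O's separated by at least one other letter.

900

There are 7!/(2!·2!) = 1260 arrangements of BALLOON in total.
If the two O's are adjacent, glue them into one block, leaving 6 items to arrange: (6)!/(2!) = 360 ways.
Hence 1260 − 360 = 900.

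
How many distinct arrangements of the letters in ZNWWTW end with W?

With the last slot taken by W, it remains to arrange the other 5 letters (ZNWTW).
Those 5 letters have W appearing twice, giving (5)!/(2!) = 60.

60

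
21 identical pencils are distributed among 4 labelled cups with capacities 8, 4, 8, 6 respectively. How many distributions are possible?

55

By stars and bars, unrestricted non-negative solutions to x_1+…+x_4 = 21 number C(21+3,3) = 2024.
Subtract solutions that violate a single cap (substitute x_i' = x_i − (cap_i+1)): x_1 ≥ 9 gives C(15,3) = 455; x_2 ≥ 5 gives C(19,3) = 969; x_3 ≥ 9 gives C(15,3) = 455; x_4 ≥ 7 gives C(17,3) = 680. Together 2559.
Add back pairs where two caps are both exceeded: 120 + 20 + 56 + 120 + 220 + 56 = 592.
Subtract triples: 0 + 1 + 0 + 1 = 2.
By inclusion–exclusion the count is 2024 − 2559 + 592 − 2 = 55.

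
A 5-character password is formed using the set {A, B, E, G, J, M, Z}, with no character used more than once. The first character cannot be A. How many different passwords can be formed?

The first character has 7−1 = 6 choices (anything except A).
The remaining 4 characters are filled from the other 6 symbols without repetition: 6 × 5 × 4 × 3 = 360.
Total: 6 × 360 = 2160.

2160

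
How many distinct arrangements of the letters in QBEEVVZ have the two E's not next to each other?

There are 7!/(2!·2!) = 1260 arrangements of QBEEVVZ in total.
If the two E's are adjacent, glue them into one block, leaving 6 items to arrange: (6)!/(2!) = 360 ways.
Subtracting, 1260 − 360 = 900 arrangements keep the E's apart.

900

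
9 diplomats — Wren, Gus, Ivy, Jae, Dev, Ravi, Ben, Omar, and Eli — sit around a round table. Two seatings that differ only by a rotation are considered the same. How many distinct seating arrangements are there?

Seat Wren anywhere (absorbing the rotational symmetry), then permute the other 8: (8)! = 40320.

40320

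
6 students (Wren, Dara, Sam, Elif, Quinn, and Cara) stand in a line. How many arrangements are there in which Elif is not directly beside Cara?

480

Of the 6! = 720 arrangements, those with Elif and Cara adjacent number 2 × 5! = 240 (treat the pair as a block with 2 internal orders).
So 720 − 240 = 480 arrangements keep them apart.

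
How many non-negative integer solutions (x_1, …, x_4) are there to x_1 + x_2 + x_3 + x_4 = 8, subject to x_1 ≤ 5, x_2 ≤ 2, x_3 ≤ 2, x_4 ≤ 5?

By stars and bars, unrestricted non-negative solutions to x_1+…+x_4 = 8 number C(8+3,3) = 165.
Subtract solutions that violate a single cap (substitute x_i' = x_i − (cap_i+1)): x_1 ≥ 6 gives C(5,3) = 10; x_2 ≥ 3 gives C(8,3) = 56; x_3 ≥ 3 gives C(8,3) = 56; x_4 ≥ 6 gives C(5,3) = 10. Together 132.
Add back pairs where two caps are both exceeded: 0 + 0 + 0 + 10 + 0 + 0 = 10.
By inclusion–exclusion the count is 165 − 132 + 10 = 43.

43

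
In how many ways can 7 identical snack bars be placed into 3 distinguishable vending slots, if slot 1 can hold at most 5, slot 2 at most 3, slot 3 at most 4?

Without the upper bounds there are C(9,2) = 36 ways to split 7 among 3 vending slots.
Subtract solutions that violate a single cap (substitute x_i' = x_i − (cap_i+1)): x_1 ≥ 6 gives C(3,2) = 3; x_2 ≥ 4 gives C(5,2) = 10; x_3 ≥ 5 gives C(4,2) = 6. Together 19.
No two caps can be exceeded simultaneously, so the pair terms are all 0.
By inclusion–exclusion the count is 36 − 19 + 0 = 17.

17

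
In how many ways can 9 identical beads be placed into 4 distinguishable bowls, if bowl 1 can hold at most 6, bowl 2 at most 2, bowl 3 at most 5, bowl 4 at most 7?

By stars and bars, unrestricted non-negative solutions to x_1+…+x_4 = 9 number C(9+3,3) = 220.
Subtract solutions that violate a single cap (substitute x_i' = x_i − (cap_i+1)): x_1 ≥ 7 gives C(5,3) = 10; x_2 ≥ 3 gives C(9,3) = 84; x_3 ≥ 6 gives C(6,3) = 20; x_4 ≥ 8 gives C(4,3) = 4. Together 118.
Add back pairs where two caps are both exceeded: 0 + 0 + 0 + 1 + 0 + 0 = 1.
By inclusion–exclusion the count is 220 − 118 + 1 = 103.

103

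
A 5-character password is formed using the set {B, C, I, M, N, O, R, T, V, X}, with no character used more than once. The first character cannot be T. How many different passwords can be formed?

27216

The first character has 10−1 = 9 choices (anything except T).
The remaining 4 characters are filled from the other 9 symbols without repetition: 9 × 8 × 7 × 6 = 3024.
Total: 9 × 3024 = 27216.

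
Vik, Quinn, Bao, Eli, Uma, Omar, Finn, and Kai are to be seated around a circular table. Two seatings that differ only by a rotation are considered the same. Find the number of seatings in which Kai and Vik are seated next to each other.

Treat {Kai, Vik} as one unit (2 internal orders) and seat the resulting 7 units around the table: (6)! circular arrangements.
So 2 × (6)! = 2 × 720 = 1440.

1440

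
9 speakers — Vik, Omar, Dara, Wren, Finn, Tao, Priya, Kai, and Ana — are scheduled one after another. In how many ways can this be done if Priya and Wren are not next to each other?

282240

Of the 9! = 362880 arrangements, those with Priya and Wren adjacent number 2 × 8! = 80640 (treat the pair as a block with 2 internal orders).
So 362880 − 80640 = 282240 arrangements keep them apart.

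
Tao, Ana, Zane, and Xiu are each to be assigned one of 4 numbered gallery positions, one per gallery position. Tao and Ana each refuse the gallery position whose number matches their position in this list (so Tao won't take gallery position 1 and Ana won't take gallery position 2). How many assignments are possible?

14

Let Aᵢ (for i ∈ {1, 2}) be the placements that put person i in their forbidden gallery position. Any j of these fix j positions, leaving (4−j)! ways to fill the rest, and there are C(2,j) ways to pick which j.
By inclusion–exclusion, the number of valid placements is Σ_{j=0}^{2} (−1)^j C(2,j)·(4−j)!.
Computing: 24 − 12 + 2 = 14.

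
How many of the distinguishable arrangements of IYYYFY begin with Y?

20

Fix Y in the first position and arrange the remaining 5 letters.
Those 5 letters have Y appearing 3 times, giving (5)!/(3!) = 20.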